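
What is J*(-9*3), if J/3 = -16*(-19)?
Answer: -24624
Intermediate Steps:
J = 912 (J = 3*(-16*(-19)) = 3*304 = 912)
J*(-9*3) = 912*(-9*3) = 912*(-27) = -24624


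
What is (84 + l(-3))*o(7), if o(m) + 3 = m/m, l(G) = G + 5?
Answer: -172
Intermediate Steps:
l(G) = 5 + G
o(m) = -2 (o(m) = -3 + m/m = -3 + 1 = -2)
(84 + l(-3))*o(7) = (84 + (5 - 3))*(-2) = (84 + 2)*(-2) = 86*(-2) = -172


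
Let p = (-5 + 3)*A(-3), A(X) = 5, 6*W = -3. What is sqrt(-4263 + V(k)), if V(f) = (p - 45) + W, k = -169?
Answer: I*sqrt(17274)/2 ≈ 65.715*I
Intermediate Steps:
W = -1/2 (W = (1/6)*(-3) = -1/2 ≈ -0.50000)
p = -10 (p = (-5 + 3)*5 = -2*5 = -10)
V(f) = -111/2 (V(f) = (-10 - 45) - 1/2 = -55 - 1/2 = -111/2)
sqrt(-4263 + V(k)) = sqrt(-4263 - 111/2) = sqrt(-8637/2) = I*sqrt(17274)/2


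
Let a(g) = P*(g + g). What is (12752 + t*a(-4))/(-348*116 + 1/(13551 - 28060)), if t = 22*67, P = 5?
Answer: 670431872/585699313 ≈ 1.1447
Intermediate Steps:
a(g) = 10*g (a(g) = 5*(g + g) = 5*(2*g) = 10*g)
t = 1474
(12752 + t*a(-4))/(-348*116 + 1/(13551 - 28060)) = (12752 + 1474*(10*(-4)))/(-348*116 + 1/(13551 - 28060)) = (12752 + 1474*(-40))/(-40368 + 1/(-14509)) = (12752 - 58960)/(-40368 - 1/14509) = -46208/(-585699313/14509) = -46208*(-14509/585699313) = 670431872/585699313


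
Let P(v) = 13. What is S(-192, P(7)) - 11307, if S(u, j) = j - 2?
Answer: -11296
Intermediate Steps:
S(u, j) = -2 + j
S(-192, P(7)) - 11307 = (-2 + 13) - 11307 = 11 - 11307 = -11296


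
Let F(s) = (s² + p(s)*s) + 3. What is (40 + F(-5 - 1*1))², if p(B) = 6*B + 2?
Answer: 80089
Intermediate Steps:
p(B) = 2 + 6*B
F(s) = 3 + s² + s*(2 + 6*s) (F(s) = (s² + (2 + 6*s)*s) + 3 = (s² + s*(2 + 6*s)) + 3 = 3 + s² + s*(2 + 6*s))
(40 + F(-5 - 1*1))² = (40 + (3 + 2*(-5 - 1*1) + 7*(-5 - 1*1)²))² = (40 + (3 + 2*(-5 - 1) + 7*(-5 - 1)²))² = (40 + (3 + 2*(-6) + 7*(-6)²))² = (40 + (3 - 12 + 7*36))² = (40 + (3 - 12 + 252))² = (40 + 243)² = 283² = 80089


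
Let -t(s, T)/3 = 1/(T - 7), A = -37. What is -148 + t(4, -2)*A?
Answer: -481/3 ≈ -160.33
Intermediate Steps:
t(s, T) = -3/(-7 + T) (t(s, T) = -3/(T - 7) = -3/(-7 + T))
-148 + t(4, -2)*A = -148 - 3/(-7 - 2)*(-37) = -148 - 3/(-9)*(-37) = -148 - 3*(-⅑)*(-37) = -148 + (⅓)*(-37) = -148 - 37/3 = -481/3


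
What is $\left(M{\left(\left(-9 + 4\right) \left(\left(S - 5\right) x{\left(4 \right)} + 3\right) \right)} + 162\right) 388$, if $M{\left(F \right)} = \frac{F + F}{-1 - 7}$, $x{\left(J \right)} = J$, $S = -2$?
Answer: $50731$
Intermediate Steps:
$M{\left(F \right)} = - \frac{F}{4}$ ($M{\left(F \right)} = \frac{2 F}{-8} = 2 F \left(- \frac{1}{8}\right) = - \frac{F}{4}$)
$\left(M{\left(\left(-9 + 4\right) \left(\left(S - 5\right) x{\left(4 \right)} + 3\right) \right)} + 162\right) 388 = \left(- \frac{\left(-9 + 4\right) \left(\left(-2 - 5\right) 4 + 3\right)}{4} + 162\right) 388 = \left(- \frac{\left(-5\right) \left(\left(-7\right) 4 + 3\right)}{4} + 162\right) 388 = \left(- \frac{\left(-5\right) \left(-28 + 3\right)}{4} + 162\right) 388 = \left(- \frac{\left(-5\right) \left(-25\right)}{4} + 162\right) 388 = \left(\left(- \frac{1}{4}\right) 125 + 162\right) 388 = \left(- \frac{125}{4} + 162\right) 388 = \frac{523}{4} \cdot 388 = 50731$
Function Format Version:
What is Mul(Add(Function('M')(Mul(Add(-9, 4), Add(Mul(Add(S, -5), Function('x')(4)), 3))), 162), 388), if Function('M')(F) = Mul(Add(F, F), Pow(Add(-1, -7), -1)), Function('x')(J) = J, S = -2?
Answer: 50731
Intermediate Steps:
Function('M')(F) = Mul(Rational(-1, 4), F) (Function('M')(F) = Mul(Mul(2, F), Pow(-8, -1)) = Mul(Mul(2, F), Rational(-1, 8)) = Mul(Rational(-1, 4), F))
Mul(Add(Function('M')(Mul(Add(-9, 4), Add(Mul(Add(S, -5), Function('x')(4)), 3))), 162), 388) = Mul(Add(Mul(Rational(-1, 4), Mul(Add(-9, 4), Add(Mul(Add(-2, -5), 4), 3))), 162), 388) = Mul(Add(Mul(Rational(-1, 4), Mul(-5, Add(Mul(-7, 4), 3))), 162), 388) = Mul(Add(Mul(Rational(-1, 4), Mul(-5, Add(-28, 3))), 162), 388) = Mul(Add(Mul(Rational(-1, 4), Mul(-5, -25)), 162), 388) = Mul(Add(Mul(Rational(-1, 4), 125), 162), 388) = Mul(Add(Rational(-125, 4), 162), 388) = Mul(Rational(523, 4), 388) = 50731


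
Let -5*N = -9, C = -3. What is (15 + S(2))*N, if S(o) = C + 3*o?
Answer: 162/5 ≈ 32.400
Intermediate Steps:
N = 9/5 (N = -⅕*(-9) = 9/5 ≈ 1.8000)
S(o) = -3 + 3*o
(15 + S(2))*N = (15 + (-3 + 3*2))*(9/5) = (15 + (-3 + 6))*(9/5) = (15 + 3)*(9/5) = 18*(9/5) = 162/5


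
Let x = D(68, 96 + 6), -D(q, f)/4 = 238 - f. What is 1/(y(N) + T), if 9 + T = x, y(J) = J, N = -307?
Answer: -1/860 ≈ -0.0011628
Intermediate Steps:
D(q, f) = -952 + 4*f (D(q, f) = -4*(238 - f) = -952 + 4*f)
x = -544 (x = -952 + 4*(96 + 6) = -952 + 4*102 = -952 + 408 = -544)
T = -553 (T = -9 - 544 = -553)
1/(y(N) + T) = 1/(-307 - 553) = 1/(-860) = -1/860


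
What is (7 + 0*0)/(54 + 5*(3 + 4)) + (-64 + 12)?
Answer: -4621/89 ≈ -51.921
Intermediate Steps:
(7 + 0*0)/(54 + 5*(3 + 4)) + (-64 + 12) = (7 + 0)/(54 + 5*7) - 52 = 7/(54 + 35) - 52 = 7/89 - 52 = -4621/89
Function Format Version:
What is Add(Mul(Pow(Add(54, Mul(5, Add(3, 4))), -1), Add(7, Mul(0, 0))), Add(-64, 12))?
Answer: Rational(-4621, 89) ≈ -51.921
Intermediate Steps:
Add(Mul(Pow(Add(54, Mul(5, Add(3, 4))), -1), Add(7, Mul(0, 0))), Add(-64, 12)) = Add(Mul(Pow(Add(54, Mul(5, 7)), -1), Add(7, 0)), -52) = Add(Mul(Pow(Add(54, 35), -1), 7), -52) = Add(Mul(Pow(89, -1), 7), -52) = Add(Mul(Rational(1, 89), 7), -52) = Add(Rational(7, 89), -52) = Rational(-4621, 89)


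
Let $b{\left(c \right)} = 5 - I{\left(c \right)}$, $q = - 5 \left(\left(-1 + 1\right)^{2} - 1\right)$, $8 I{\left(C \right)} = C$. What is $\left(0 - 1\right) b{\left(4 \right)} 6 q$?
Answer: $-135$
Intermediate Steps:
$I{\left(C \right)} = \frac{C}{8}$
$q = 5$ ($q = - 5 \left(0^{2} - 1\right) = - 5 \left(0 - 1\right) = \left(-5\right) \left(-1\right) = 5$)
$b{\left(c \right)} = 5 - \frac{c}{8}$
$\left(0 - 1\right) b{\left(4 \right)} 6 q = \left(0 - 1\right) \left(5 - \frac{1}{2}\right) 6 \cdot 5 = - \frac{9 \cdot 6}{2} \cdot 5 = \left(-1\right) 27 \cdot 5 = \left(-27\right) 5 = -135$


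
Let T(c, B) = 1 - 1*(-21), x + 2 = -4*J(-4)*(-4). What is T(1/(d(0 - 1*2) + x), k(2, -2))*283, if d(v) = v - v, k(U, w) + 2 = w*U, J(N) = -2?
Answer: 6226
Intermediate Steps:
k(U, w) = -2 + U*w (k(U, w) = -2 + w*U = -2 + U*w)
d(v) = 0
x = -34 (x = -2 - 4*(-2)*(-4) = -2 + 8*(-4) = -2 - 32 = -34)
T(c, B) = 22 (T(c, B) = 1 + 21 = 22)
T(1/(d(0 - 1*2) + x), k(2, -2))*283 = 22*283 = 6226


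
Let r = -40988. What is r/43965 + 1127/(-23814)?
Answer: -2325707/2374110 ≈ -0.97961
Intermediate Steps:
r/43965 + 1127/(-23814) = -40988/43965 + 1127/(-23814) = -40988*1/43965 + 1127*(-1/23814) = -40988/43965 - 23/486 = -2325707/2374110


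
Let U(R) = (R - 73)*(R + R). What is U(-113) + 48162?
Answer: 90198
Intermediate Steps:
U(R) = 2*R*(-73 + R) (U(R) = (-73 + R)*(2*R) = 2*R*(-73 + R))
U(-113) + 48162 = 2*(-113)*(-73 - 113) + 48162 = 2*(-113)*(-186) + 48162 = 42036 + 48162 = 90198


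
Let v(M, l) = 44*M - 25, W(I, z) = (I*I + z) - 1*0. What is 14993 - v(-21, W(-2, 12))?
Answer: 15942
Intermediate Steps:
W(I, z) = z + I² (W(I, z) = (I² + z) + 0 = (z + I²) + 0 = z + I²)
v(M, l) = -25 + 44*M
14993 - v(-21, W(-2, 12)) = 14993 - (-25 + 44*(-21)) = 14993 - (-25 - 924) = 14993 - 1*(-949) = 14993 + 949 = 15942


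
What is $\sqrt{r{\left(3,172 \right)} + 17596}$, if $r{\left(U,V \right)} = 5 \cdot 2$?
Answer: $\sqrt{17606} \approx 132.69$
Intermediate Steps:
$r{\left(U,V \right)} = 10$
$\sqrt{r{\left(3,172 \right)} + 17596} = \sqrt{10 + 17596} = \sqrt{17606}$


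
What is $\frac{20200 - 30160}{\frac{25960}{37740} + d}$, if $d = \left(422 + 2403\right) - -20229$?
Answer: $- \frac{4698630}{10876049} \approx -0.43202$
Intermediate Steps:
$d = 23054$ ($d = 2825 + 20229 = 23054$)
$\frac{20200 - 30160}{\frac{25960}{37740} + d} = \frac{20200 - 30160}{\frac{25960}{37740} + 23054} = - \frac{9960}{25960 \cdot \frac{1}{37740} + 23054} = - \frac{9960}{\frac{1298}{1887} + 23054} = - \frac{9960}{\frac{43504196}{1887}} = \left(-9960\right) \frac{1887}{43504196} = - \frac{4698630}{10876049}$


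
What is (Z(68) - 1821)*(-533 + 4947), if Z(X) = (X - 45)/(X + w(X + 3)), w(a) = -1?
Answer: -538437376/67 ≈ -8.0364e+6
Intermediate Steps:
Z(X) = (-45 + X)/(-1 + X) (Z(X) = (X - 45)/(X - 1) = (-45 + X)/(-1 + X))
(Z(68) - 1821)*(-533 + 4947) = ((-45 + 68)/(-1 + 68) - 1821)*(-533 + 4947) = (23/67 - 1821)*4414 = -121984/67*4414 = -538437376/67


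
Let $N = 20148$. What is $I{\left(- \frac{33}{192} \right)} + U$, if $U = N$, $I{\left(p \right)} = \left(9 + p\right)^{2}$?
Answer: $\frac{82845433}{4096} \approx 20226.0$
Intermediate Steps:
$U = 20148$
$I{\left(- \frac{33}{192} \right)} + U = \left(9 - \frac{33}{192}\right)^{2} + 20148 = \left(9 - \frac{11}{64}\right)^{2} + 20148 = \left(\frac{565}{64}\right)^{2} + 20148 = \frac{319225}{4096} + 20148 = \frac{82845433}{4096}$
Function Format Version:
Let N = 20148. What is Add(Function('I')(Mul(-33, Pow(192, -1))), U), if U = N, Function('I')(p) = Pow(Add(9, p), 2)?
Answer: Rational(82845433, 4096) ≈ 20226.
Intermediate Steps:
U = 20148
Add(Function('I')(Mul(-33, Pow(192, -1))), U) = Add(Pow(Add(9, Mul(-33, Pow(192, -1))), 2), 20148) = Add(Pow(Add(9, Mul(-33, Rational(1, 192))), 2), 20148) = Add(Pow(Add(9, Rational(-11, 64)), 2), 20148) = Add(Pow(Rational(565, 64), 2), 20148) = Add(Rational(319225, 4096), 20148) = Rational(82845433, 4096)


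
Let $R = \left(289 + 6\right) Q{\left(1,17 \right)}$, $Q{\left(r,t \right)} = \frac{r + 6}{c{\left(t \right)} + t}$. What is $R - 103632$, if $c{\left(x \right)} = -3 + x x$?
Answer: $- \frac{31398431}{303} \approx -1.0363 \cdot 10^{5}$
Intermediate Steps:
$c{\left(x \right)} = -3 + x^{2}$
$Q{\left(r,t \right)} = \frac{6 + r}{-3 + t + t^{2}}$ ($Q{\left(r,t \right)} = \frac{r + 6}{\left(-3 + t^{2}\right) + t} = \frac{6 + r}{-3 + t + t^{2}}$)
$R = \frac{2065}{303}$ ($R = \left(289 + 6\right) \frac{6 + 1}{-3 + 17 + 17^{2}} = 295 \frac{1}{-3 + 17 + 289} \cdot 7 = 295 \cdot \frac{1}{303} \cdot 7 = 295 \cdot \frac{7}{303} = \frac{2065}{303} \approx 6.8152$)
$R - 103632 = \frac{2065}{303} - 103632 = - \frac{31398431}{303}$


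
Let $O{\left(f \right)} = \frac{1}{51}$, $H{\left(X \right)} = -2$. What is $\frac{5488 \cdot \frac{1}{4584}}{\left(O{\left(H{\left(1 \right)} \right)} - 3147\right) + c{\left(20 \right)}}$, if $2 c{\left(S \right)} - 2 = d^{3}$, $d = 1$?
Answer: $- \frac{23324}{61280249} \approx -0.00038061$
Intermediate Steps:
$O{\left(f \right)} = \frac{1}{51}$
$c{\left(S \right)} = \frac{3}{2}$ ($c{\left(S \right)} = 1 + \frac{1^{3}}{2} = 1 + \frac{1}{2} \cdot 1 = 1 + \frac{1}{2} = \frac{3}{2}$)
$\frac{5488 \cdot \frac{1}{4584}}{\left(O{\left(H{\left(1 \right)} \right)} - 3147\right) + c{\left(20 \right)}} = \frac{5488 \cdot \frac{1}{4584}}{\left(\frac{1}{51} - 3147\right) + \frac{3}{2}} = \frac{5488 \cdot \frac{1}{4584}}{- \frac{160496}{51} + \frac{3}{2}} = \frac{686}{573 \left(- \frac{320839}{102}\right)} = \frac{686}{573} \left(- \frac{102}{320839}\right) = - \frac{23324}{61280249}$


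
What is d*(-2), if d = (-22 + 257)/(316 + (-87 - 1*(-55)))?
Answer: -235/142 ≈ -1.6549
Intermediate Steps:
d = 235/284 (d = 235/(316 + (-87 + 55)) = 235/(316 - 32) = 235/284 ≈ 0.82747)
d*(-2) = (235/284)*(-2) = -235/142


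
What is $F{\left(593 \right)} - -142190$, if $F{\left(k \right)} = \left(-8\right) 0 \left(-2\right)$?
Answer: $142190$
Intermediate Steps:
$F{\left(k \right)} = 0$ ($F{\left(k \right)} = 0 \left(-2\right) = 0$)
$F{\left(593 \right)} - -142190 = 0 - -142190 = 0 + 142190 = 142190$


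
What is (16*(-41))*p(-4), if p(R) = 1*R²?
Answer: -10496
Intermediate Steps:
p(R) = R²
(16*(-41))*p(-4) = (16*(-41))*(-4)² = -656*16 = -10496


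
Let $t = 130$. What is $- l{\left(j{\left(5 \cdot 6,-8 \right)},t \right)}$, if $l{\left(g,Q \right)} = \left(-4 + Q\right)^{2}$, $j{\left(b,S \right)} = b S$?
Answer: $-15876$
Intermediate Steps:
$j{\left(b,S \right)} = S b$
$- l{\left(j{\left(5 \cdot 6,-8 \right)},t \right)} = - \left(-4 + 130\right)^{2} = - 126^{2} = \left(-1\right) 15876 = -15876$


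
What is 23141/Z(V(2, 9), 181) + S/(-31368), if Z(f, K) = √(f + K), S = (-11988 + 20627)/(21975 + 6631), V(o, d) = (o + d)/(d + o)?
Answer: -8639/897313008 + 23141*√182/182 ≈ 1715.3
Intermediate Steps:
V(o, d) = 1 (V(o, d) = (d + o)/(d + o) = 1)
S = 8639/28606 ≈ 0.30200
Z(f, K) = √(K + f)
23141/Z(V(2, 9), 181) + S/(-31368) = 23141/(√(181 + 1)) + (8639/28606)/(-31368) = 23141/(√182) + (8639/28606)*(-1/31368) = 23141*(√182/182) - 8639/897313008 = 23141*√182/182 - 8639/897313008 = -8639/897313008 + 23141*√182/182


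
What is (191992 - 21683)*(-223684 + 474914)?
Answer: 42786730070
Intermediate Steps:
(191992 - 21683)*(-223684 + 474914) = 170309*251230 = 42786730070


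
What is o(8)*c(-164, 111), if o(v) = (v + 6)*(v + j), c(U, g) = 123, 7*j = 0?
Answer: 13776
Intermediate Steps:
j = 0 (j = (⅐)*0 = 0)
o(v) = v*(6 + v) (o(v) = (v + 6)*(v + 0) = (6 + v)*v = v*(6 + v))
o(8)*c(-164, 111) = (8*(6 + 8))*123 = (8*14)*123 = 112*123 = 13776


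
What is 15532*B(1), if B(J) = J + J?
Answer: 31064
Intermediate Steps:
B(J) = 2*J
15532*B(1) = 15532*(2*1) = 15532*2 = 31064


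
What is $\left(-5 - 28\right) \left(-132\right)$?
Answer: $4356$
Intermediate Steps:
$\left(-5 - 28\right) \left(-132\right) = \left(-33\right) \left(-132\right) = 4356$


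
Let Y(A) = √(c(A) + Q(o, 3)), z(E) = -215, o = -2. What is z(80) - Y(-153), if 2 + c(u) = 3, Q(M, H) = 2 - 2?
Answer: -216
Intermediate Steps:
Q(M, H) = 0
c(u) = 1 (c(u) = -2 + 3 = 1)
Y(A) = 1 (Y(A) = √(1 + 0) = √1 = 1)
z(80) - Y(-153) = -215 - 1*1 = -215 - 1 = -216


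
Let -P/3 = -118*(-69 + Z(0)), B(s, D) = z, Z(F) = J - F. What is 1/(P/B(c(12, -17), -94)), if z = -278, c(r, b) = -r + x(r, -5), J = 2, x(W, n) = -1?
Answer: 139/11859 ≈ 0.011721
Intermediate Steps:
Z(F) = 2 - F
c(r, b) = -1 - r (c(r, b) = -r - 1 = -1 - r)
B(s, D) = -278
P = -23718 (P = -(-354)*(-69 + (2 - 1*0)) = -(-354)*(-69 + (2 + 0)) = -(-354)*(-69 + 2) = -(-354)*(-67) = -3*7906 = -23718)
1/(P/B(c(12, -17), -94)) = 1/(-23718/(-278)) = 1/(-23718*(-1/278)) = 1/(11859/139) = 139/11859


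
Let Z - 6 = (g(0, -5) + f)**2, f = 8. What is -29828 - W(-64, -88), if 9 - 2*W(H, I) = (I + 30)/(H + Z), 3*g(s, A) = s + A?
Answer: -9605543/322 ≈ -29831.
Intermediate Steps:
g(s, A) = A/3 + s/3 (g(s, A) = (s + A)/3 = (A + s)/3 = A/3 + s/3)
Z = 415/9 (Z = 6 + (((1/3)*(-5) + (1/3)*0) + 8)**2 = 6 + ((-5/3 + 0) + 8)**2 = 6 + (-5/3 + 8)**2 = 6 + (19/3)**2 = 6 + 361/9 = 415/9 ≈ 46.111)
W(H, I) = 9/2 - (30 + I)/(2*(415/9 + H)) (W(H, I) = 9/2 - (I + 30)/(2*(H + 415/9)) = 9/2 - (30 + I)/(2*(415/9 + H)))
-29828 - W(-64, -88) = -29828 - 9*(385 - 1*(-88) + 9*(-64))/(2*(415 + 9*(-64))) = -29828 - 9*(385 + 88 - 576)/(2*(415 - 576)) = -29828 - 9*(-103)/(2*(-161)) = -29828 - 9*(-1)*(-103)/(2*161) = -29828 - 1*927/322 = -29828 - 927/322 = -9605543/322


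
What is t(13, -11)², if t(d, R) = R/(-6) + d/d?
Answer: 289/36 ≈ 8.0278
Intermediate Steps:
t(d, R) = 1 - R/6 (t(d, R) = R*(-⅙) + 1 = -R/6 + 1 = 1 - R/6)
t(13, -11)² = (1 - ⅙*(-11))² = (1 + 11/6)² = (17/6)² = 289/36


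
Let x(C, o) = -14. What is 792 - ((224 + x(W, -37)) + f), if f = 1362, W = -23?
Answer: -780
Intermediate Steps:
792 - ((224 + x(W, -37)) + f) = 792 - ((224 - 14) + 1362) = 792 - (210 + 1362) = 792 - 1*1572 = 792 - 1572 = -780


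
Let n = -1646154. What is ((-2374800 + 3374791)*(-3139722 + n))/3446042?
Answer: -2392916463558/1723021 ≈ -1.3888e+6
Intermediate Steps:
((-2374800 + 3374791)*(-3139722 + n))/3446042 = ((-2374800 + 3374791)*(-3139722 - 1646154))/3446042 = (999991*(-4785876))*(1/3446042) = -4785832927116*1/3446042 = -2392916463558/1723021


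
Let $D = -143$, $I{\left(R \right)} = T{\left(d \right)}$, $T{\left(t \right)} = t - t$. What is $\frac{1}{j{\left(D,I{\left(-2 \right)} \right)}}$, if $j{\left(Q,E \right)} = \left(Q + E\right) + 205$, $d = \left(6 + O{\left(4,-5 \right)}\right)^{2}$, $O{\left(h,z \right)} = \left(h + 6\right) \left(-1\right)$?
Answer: $\frac{1}{62} \approx 0.016129$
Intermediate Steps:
$O{\left(h,z \right)} = -6 - h$ ($O{\left(h,z \right)} = \left(6 + h\right) \left(-1\right) = -6 - h$)
$d = 16$ ($d = \left(6 - 10\right)^{2} = \left(-4\right)^{2} = 16$)
$T{\left(t \right)} = 0$
$I{\left(R \right)} = 0$
$j{\left(Q,E \right)} = 205 + E + Q$ ($j{\left(Q,E \right)} = \left(E + Q\right) + 205 = 205 + E + Q$)
$\frac{1}{j{\left(D,I{\left(-2 \right)} \right)}} = \frac{1}{205 + 0 - 143} = \frac{1}{62}$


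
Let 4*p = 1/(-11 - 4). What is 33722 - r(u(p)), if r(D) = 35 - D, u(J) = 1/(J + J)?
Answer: 33657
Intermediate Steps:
p = -1/60 (p = 1/(4*(-11 - 4)) = (1/4)/(-15) = (1/4)*(-1/15) = -1/60 ≈ -0.016667)
u(J) = 1/(2*J)
33722 - r(u(p)) = 33722 - (35 - 1/(2*(-1/60))) = 33722 - (35 - (-60)/2) = 33722 - (35 - 1*(-30)) = 33722 - (35 + 30) = 33722 - 1*65 = 33722 - 65 = 33657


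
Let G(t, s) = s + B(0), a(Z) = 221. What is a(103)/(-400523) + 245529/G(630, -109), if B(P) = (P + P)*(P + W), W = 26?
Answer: -98340035756/43657007 ≈ -2252.6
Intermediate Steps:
B(P) = 2*P*(26 + P) (B(P) = (P + P)*(P + 26) = (2*P)*(26 + P) = 2*P*(26 + P))
G(t, s) = s (G(t, s) = s + 2*0*(26 + 0) = s + 2*0*26 = s + 0 = s)
a(103)/(-400523) + 245529/G(630, -109) = 221/(-400523) + 245529/(-109) = 221*(-1/400523) + 245529*(-1/109) = -221/400523 - 245529/109 = -98340035756/43657007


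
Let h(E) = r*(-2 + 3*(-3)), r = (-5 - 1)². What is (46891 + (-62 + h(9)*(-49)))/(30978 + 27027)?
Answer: 66233/58005 ≈ 1.1418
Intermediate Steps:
r = 36 (r = (-6)² = 36)
h(E) = -396 (h(E) = 36*(-2 + 3*(-3)) = 36*(-2 - 9) = 36*(-11) = -396)
(46891 + (-62 + h(9)*(-49)))/(30978 + 27027) = (46891 + (-62 - 396*(-49)))/(30978 + 27027) = (46891 + (-62 + 19404))/58005 = (46891 + 19342)*(1/58005) = 66233*(1/58005) = 66233/58005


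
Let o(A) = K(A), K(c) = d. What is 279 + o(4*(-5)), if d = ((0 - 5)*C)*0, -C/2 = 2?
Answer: 279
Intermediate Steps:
C = -4 (C = -2*2 = -4)
d = 0 (d = ((0 - 5)*(-4))*0 = -5*(-4)*0 = 20*0 = 0)
K(c) = 0
o(A) = 0
279 + o(4*(-5)) = 279 + 0 = 279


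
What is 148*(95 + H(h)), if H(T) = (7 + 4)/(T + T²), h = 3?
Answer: 42587/3 ≈ 14196.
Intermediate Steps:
H(T) = 11/(T + T²)
148*(95 + H(h)) = 148*(95 + 11/(3*(1 + 3))) = 148*(95 + 11*(⅓)/4) = 148*(95 + 11*(⅓)*(¼)) = 148*(95 + 11/12) = 148*(1151/12) = 42587/3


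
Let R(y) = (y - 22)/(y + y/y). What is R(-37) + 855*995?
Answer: 30626159/36 ≈ 8.5073e+5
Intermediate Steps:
R(y) = (-22 + y)/(1 + y) (R(y) = (-22 + y)/(y + 1) = (-22 + y)/(1 + y))
R(-37) + 855*995 = (-22 - 37)/(1 - 37) + 855*995 = -59/(-36) + 850725 = -1/36*(-59) + 850725 = 59/36 + 850725 = 30626159/36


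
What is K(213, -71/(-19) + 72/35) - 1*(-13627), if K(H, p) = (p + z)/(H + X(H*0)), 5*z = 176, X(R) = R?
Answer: 643407892/47215 ≈ 13627.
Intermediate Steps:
z = 176/5 (z = (⅕)*176 = 176/5 ≈ 35.200)
K(H, p) = (176/5 + p)/H (K(H, p) = (p + 176/5)/(H + H*0) = (176/5 + p)/(H + 0) = (176/5 + p)/H)
K(213, -71/(-19) + 72/35) - 1*(-13627) = (176/5 + (-71/(-19) + 72/35))/213 - 1*(-13627) = (176/5 + (-71*(-1/19) + 72*(1/35)))/213 + 13627 = (176/5 + (71/19 + 72/35))/213 + 13627 = (176/5 + 3853/665)/213 + 13627 = (1/213)*(27261/665) + 13627 = 9087/47215 + 13627 = 643407892/47215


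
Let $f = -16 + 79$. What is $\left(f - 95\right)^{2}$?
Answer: $1024$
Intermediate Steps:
$f = 63$
$\left(f - 95\right)^{2} = \left(63 - 95\right)^{2} = \left(-32\right)^{2} = 1024$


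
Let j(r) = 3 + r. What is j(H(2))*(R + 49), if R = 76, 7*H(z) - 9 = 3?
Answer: 4125/7 ≈ 589.29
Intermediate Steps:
H(z) = 12/7 (H(z) = 9/7 + (⅐)*3 = 9/7 + 3/7 = 12/7)
j(H(2))*(R + 49) = (3 + 12/7)*(76 + 49) = (33/7)*125 = 4125/7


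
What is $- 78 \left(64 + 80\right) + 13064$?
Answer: $1832$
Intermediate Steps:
$- 78 \left(64 + 80\right) + 13064 = \left(-78\right) 144 + 13064 = -11232 + 13064 = 1832$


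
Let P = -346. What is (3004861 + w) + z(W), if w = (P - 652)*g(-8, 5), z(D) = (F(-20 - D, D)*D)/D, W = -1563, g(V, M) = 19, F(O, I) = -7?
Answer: 2985892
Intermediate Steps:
z(D) = -7 (z(D) = (-7*D)/D = -7)
w = -18962 (w = (-346 - 652)*19 = -998*19 = -18962)
(3004861 + w) + z(W) = (3004861 - 18962) - 7 = 2985899 - 7 = 2985892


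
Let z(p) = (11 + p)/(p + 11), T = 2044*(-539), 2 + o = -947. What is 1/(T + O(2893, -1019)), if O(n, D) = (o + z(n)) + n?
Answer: -1/1099771 ≈ -9.0928e-7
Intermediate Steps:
o = -949 (o = -2 - 947 = -949)
T = -1101716
z(p) = 1 (z(p) = (11 + p)/(11 + p) = 1)
O(n, D) = -948 + n (O(n, D) = (-949 + 1) + n = -948 + n)
1/(T + O(2893, -1019)) = 1/(-1101716 + (-948 + 2893)) = 1/(-1101716 + 1945) = 1/(-1099771) = -1/1099771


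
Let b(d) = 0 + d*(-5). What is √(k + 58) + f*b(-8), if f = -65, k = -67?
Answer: -2600 + 3*I ≈ -2600.0 + 3.0*I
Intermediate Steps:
b(d) = -5*d (b(d) = 0 - 5*d = -5*d)
√(k + 58) + f*b(-8) = √(-67 + 58) - (-325)*(-8) = √(-9) - 65*40 = 3*I - 2600 = -2600 + 3*I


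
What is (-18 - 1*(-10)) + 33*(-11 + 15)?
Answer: 124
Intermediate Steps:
(-18 - 1*(-10)) + 33*(-11 + 15) = (-18 + 10) + 33*4 = -8 + 132 = 124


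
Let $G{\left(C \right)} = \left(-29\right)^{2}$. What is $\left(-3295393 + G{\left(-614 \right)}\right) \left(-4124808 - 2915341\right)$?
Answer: $23194136968248$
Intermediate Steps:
$G{\left(C \right)} = 841$
$\left(-3295393 + G{\left(-614 \right)}\right) \left(-4124808 - 2915341\right) = \left(-3295393 + 841\right) \left(-4124808 - 2915341\right) = \left(-3294552\right) \left(-7040149\right) = 23194136968248$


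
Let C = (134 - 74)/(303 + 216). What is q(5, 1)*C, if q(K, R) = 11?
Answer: 220/173 ≈ 1.2717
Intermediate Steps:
C = 20/173 (C = 60/519 = 60*(1/519) = 20/173 ≈ 0.11561)
q(5, 1)*C = 11*(20/173) = 220/173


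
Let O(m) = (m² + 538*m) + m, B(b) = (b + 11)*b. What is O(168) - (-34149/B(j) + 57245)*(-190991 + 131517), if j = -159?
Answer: 13352925911061/3922 ≈ 3.4046e+9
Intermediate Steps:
B(b) = b*(11 + b) (B(b) = (11 + b)*b = b*(11 + b))
O(m) = m² + 539*m
O(168) - (-34149/B(j) + 57245)*(-190991 + 131517) = 168*(539 + 168) - (-34149*(-1/(159*(11 - 159))) + 57245)*(-190991 + 131517) = 168*707 - (-34149/((-159*(-148))) + 57245)*(-59474) = 118776 - (-34149/23532 + 57245)*(-59474) = 118776 - (-34149*1/23532 + 57245)*(-59474) = 118776 - (-11383/7844 + 57245)*(-59474) = 118776 - 449018397*(-59474)/7844 = 118776 - 1*(-13352460071589/3922) = 118776 + 13352460071589/3922 = 13352925911061/3922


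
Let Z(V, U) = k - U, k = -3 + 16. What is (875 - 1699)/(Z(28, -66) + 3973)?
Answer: -206/1013 ≈ -0.20336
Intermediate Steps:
k = 13
Z(V, U) = 13 - U
(875 - 1699)/(Z(28, -66) + 3973) = (875 - 1699)/((13 - 1*(-66)) + 3973) = -824/((13 + 66) + 3973) = -824/(79 + 3973) = -824/4052 = -824*1/4052 = -206/1013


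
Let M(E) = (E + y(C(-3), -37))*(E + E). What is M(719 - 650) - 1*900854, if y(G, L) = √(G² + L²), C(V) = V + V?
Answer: -891332 + 138*√1405 ≈ -8.8616e+5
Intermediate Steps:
C(V) = 2*V
M(E) = 2*E*(E + √1405) (M(E) = (E + √((2*(-3))² + (-37)²))*(E + E) = (E + √((-6)² + 1369))*(2*E) = (E + √(36 + 1369))*(2*E) = (E + √1405)*(2*E) = 2*E*(E + √1405))
M(719 - 650) - 1*900854 = 2*(719 - 650)*((719 - 650) + √1405) - 1*900854 = 2*69*(69 + √1405) - 900854 = (9522 + 138*√1405) - 900854 = -891332 + 138*√1405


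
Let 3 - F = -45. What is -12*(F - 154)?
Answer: 1272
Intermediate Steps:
F = 48 (F = 3 - 1*(-45) = 3 + 45 = 48)
-12*(F - 154) = -12*(48 - 154) = -12*(-106) = 1272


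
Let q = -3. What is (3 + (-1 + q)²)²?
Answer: 361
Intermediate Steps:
(3 + (-1 + q)²)² = (3 + (-1 - 3)²)² = (3 + (-4)²)² = (3 + 16)² = 19² = 361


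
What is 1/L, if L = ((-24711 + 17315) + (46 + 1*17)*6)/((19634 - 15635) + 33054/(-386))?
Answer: -377640/677237 ≈ -0.55762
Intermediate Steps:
L = -677237/377640 (L = (-7396 + (46 + 17)*6)/(3999 + 33054*(-1/386)) = (-7396 + 63*6)/(3999 - 16527/193) = (-7396 + 378)/(755280/193) = -7018*193/755280 = -677237/377640 ≈ -1.7933)
1/L = 1/(-677237/377640) = -377640/677237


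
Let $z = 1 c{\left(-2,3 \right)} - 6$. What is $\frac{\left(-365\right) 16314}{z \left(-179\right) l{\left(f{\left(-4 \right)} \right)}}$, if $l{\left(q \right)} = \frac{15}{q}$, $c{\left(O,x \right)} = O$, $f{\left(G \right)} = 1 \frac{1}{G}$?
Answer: $\frac{198487}{2864} \approx 69.304$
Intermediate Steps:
$f{\left(G \right)} = \frac{1}{G}$
$z = -8$ ($z = 1 \left(-2\right) - 6 = -2 - 6 = -8$)
$\frac{\left(-365\right) 16314}{z \left(-179\right) l{\left(f{\left(-4 \right)} \right)}} = \frac{\left(-365\right) 16314}{\left(-8\right) \left(-179\right) \frac{15}{\frac{1}{-4}}} = - \frac{5954610}{1432 \frac{15}{- \frac{1}{4}}} = - \frac{5954610}{1432 \cdot 15 \left(-4\right)} = - \frac{5954610}{1432 \left(-60\right)} = - \frac{5954610}{-85920} = \left(-5954610\right) \left(- \frac{1}{85920}\right) = \frac{198487}{2864}$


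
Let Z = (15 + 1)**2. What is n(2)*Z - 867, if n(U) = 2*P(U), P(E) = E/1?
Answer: 157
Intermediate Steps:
P(E) = E (P(E) = E*1 = E)
Z = 256 (Z = 16**2 = 256)
n(U) = 2*U
n(2)*Z - 867 = (2*2)*256 - 867 = 4*256 - 867 = 1024 - 867 = 157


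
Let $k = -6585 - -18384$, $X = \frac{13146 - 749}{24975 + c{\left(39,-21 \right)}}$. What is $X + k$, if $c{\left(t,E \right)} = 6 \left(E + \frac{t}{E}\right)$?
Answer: $\frac{2051519914}{173865} \approx 11800.0$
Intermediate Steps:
$c{\left(t,E \right)} = 6 E + \frac{6 t}{E}$
$X = \frac{86779}{173865}$ ($X = \frac{13146 - 749}{24975 + \left(6 \left(-21\right) + 6 \cdot 39 \frac{1}{-21}\right)} = \frac{12397}{24975 - \left(126 - - \frac{78}{7}\right)} = \frac{12397}{24975 - \frac{960}{7}} = \frac{12397}{\frac{173865}{7}} = 12397 \cdot \frac{7}{173865} = \frac{86779}{173865} \approx 0.49912$)
$k = 11799$ ($k = -6585 + 18384 = 11799$)
$X + k = \frac{86779}{173865} + 11799 = \frac{2051519914}{173865}$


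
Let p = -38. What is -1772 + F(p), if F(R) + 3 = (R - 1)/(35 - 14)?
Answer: -12438/7 ≈ -1776.9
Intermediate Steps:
F(R) = -64/21 + R/21 (F(R) = -3 + (R - 1)/(35 - 14) = -3 + (-1 + R)/21 = -3 + (-1 + R)*(1/21) = -3 + (-1/21 + R/21) = -64/21 + R/21)
-1772 + F(p) = -1772 + (-64/21 + (1/21)*(-38)) = -1772 + (-64/21 - 38/21) = -1772 - 34/7 = -12438/7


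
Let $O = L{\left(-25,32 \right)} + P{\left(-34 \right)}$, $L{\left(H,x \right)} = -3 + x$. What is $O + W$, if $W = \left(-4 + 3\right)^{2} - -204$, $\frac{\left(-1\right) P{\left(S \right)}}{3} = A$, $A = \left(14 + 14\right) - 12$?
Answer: $186$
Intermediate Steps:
$A = 16$ ($A = 28 - 12 = 16$)
$P{\left(S \right)} = -48$ ($P{\left(S \right)} = \left(-3\right) 16 = -48$)
$W = 205$ ($W = \left(-1\right)^{2} + 204 = 1 + 204 = 205$)
$O = -19$ ($O = \left(-3 + 32\right) - 48 = 29 - 48 = -19$)
$O + W = -19 + 205 = 186$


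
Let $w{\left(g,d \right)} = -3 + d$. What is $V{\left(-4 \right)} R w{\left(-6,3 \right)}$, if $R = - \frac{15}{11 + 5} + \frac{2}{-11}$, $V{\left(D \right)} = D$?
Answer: $0$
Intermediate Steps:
$R = - \frac{197}{176}$ ($R = - \frac{15}{16} + 2 \left(- \frac{1}{11}\right) = \left(-15\right) \frac{1}{16} - \frac{2}{11} = - \frac{15}{16} - \frac{2}{11} = - \frac{197}{176} \approx -1.1193$)
$V{\left(-4 \right)} R w{\left(-6,3 \right)} = \left(-4\right) \left(- \frac{197}{176}\right) \left(-3 + 3\right) = \frac{197}{44} \cdot 0 = 0$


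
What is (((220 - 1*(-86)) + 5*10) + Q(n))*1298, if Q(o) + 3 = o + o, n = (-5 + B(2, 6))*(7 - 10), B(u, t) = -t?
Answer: 543862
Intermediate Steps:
n = 33 (n = (-5 - 1*6)*(7 - 10) = (-5 - 6)*(-3) = -11*(-3) = 33)
Q(o) = -3 + 2*o (Q(o) = -3 + (o + o) = -3 + 2*o)
(((220 - 1*(-86)) + 5*10) + Q(n))*1298 = (((220 - 1*(-86)) + 5*10) + (-3 + 2*33))*1298 = (((220 + 86) + 50) + (-3 + 66))*1298 = ((306 + 50) + 63)*1298 = (356 + 63)*1298 = 419*1298 = 543862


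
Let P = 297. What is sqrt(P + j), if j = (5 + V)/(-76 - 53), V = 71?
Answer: sqrt(4932573)/129 ≈ 17.217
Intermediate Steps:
j = -76/129 (j = (5 + 71)/(-76 - 53) = 76/(-129) = 76*(-1/129) = -76/129 ≈ -0.58915)
sqrt(P + j) = sqrt(297 - 76/129) = sqrt(38237/129) = sqrt(4932573)/129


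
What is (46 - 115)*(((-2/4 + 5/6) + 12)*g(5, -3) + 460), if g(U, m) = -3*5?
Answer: -18975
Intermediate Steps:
g(U, m) = -15
(46 - 115)*(((-2/4 + 5/6) + 12)*g(5, -3) + 460) = (46 - 115)*(((-2/4 + 5/6) + 12)*(-15) + 460) = -69*(((-2*¼ + 5*(⅙)) + 12)*(-15) + 460) = -69*(((-½ + ⅚) + 12)*(-15) + 460) = -69*((⅓ + 12)*(-15) + 460) = -69*((37/3)*(-15) + 460) = -69*(-185 + 460) = -69*275 = -18975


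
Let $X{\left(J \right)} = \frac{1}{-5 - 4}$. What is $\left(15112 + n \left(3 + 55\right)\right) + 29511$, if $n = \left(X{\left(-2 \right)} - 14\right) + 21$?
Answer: $\frac{405203}{9} \approx 45023.0$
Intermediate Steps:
$X{\left(J \right)} = - \frac{1}{9}$ ($X{\left(J \right)} = \frac{1}{-9} = - \frac{1}{9}$)
$n = \frac{62}{9}$ ($n = \left(- \frac{1}{9} - 14\right) + 21 = - \frac{127}{9} + 21 = \frac{62}{9} \approx 6.8889$)
$\left(15112 + n \left(3 + 55\right)\right) + 29511 = \left(15112 + \frac{62 \left(3 + 55\right)}{9}\right) + 29511 = \left(15112 + \frac{62}{9} \cdot 58\right) + 29511 = \left(15112 + \frac{3596}{9}\right) + 29511 = \frac{139604}{9} + 29511 = \frac{405203}{9}$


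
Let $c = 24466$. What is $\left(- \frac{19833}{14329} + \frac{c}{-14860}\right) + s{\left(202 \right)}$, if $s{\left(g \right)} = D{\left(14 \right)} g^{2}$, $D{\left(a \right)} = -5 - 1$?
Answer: $- \frac{26065380049127}{106464470} \approx -2.4483 \cdot 10^{5}$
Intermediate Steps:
$D{\left(a \right)} = -6$ ($D{\left(a \right)} = -5 - 1 = -6$)
$s{\left(g \right)} = - 6 g^{2}$
$\left(- \frac{19833}{14329} + \frac{c}{-14860}\right) + s{\left(202 \right)} = \left(- \frac{19833}{14329} + \frac{24466}{-14860}\right) - 6 \cdot 202^{2} = \left(\left(-19833\right) \frac{1}{14329} + 24466 \left(- \frac{1}{14860}\right)\right) - 244824 = \left(- \frac{19833}{14329} - \frac{12233}{7430}\right) - 244824 = - \frac{322645847}{106464470} - 244824 = - \frac{26065380049127}{106464470}$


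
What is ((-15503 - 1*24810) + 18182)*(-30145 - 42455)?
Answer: 1606710600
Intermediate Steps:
((-15503 - 1*24810) + 18182)*(-30145 - 42455) = ((-15503 - 24810) + 18182)*(-72600) = (-40313 + 18182)*(-72600) = -22131*(-72600) = 1606710600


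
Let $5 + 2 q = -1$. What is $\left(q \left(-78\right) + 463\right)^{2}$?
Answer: $485809$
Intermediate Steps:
$q = -3$ ($q = - \frac{5}{2} + \frac{1}{2} \left(-1\right) = - \frac{5}{2} - \frac{1}{2} = -3$)
$\left(q \left(-78\right) + 463\right)^{2} = \left(\left(-3\right) \left(-78\right) + 463\right)^{2} = \left(234 + 463\right)^{2} = 697^{2} = 485809$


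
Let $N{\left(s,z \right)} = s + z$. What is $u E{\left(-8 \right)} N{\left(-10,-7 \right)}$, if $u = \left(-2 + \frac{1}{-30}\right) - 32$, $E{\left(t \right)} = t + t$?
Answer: $- \frac{138856}{15} \approx -9257.1$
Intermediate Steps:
$E{\left(t \right)} = 2 t$
$u = - \frac{1021}{30}$ ($u = \left(-2 - \frac{1}{30}\right) - 32 = - \frac{61}{30} - 32 = - \frac{1021}{30} \approx -34.033$)
$u E{\left(-8 \right)} N{\left(-10,-7 \right)} = - \frac{1021 \cdot 2 \left(-8\right)}{30} \left(-10 - 7\right) = \left(- \frac{1021}{30}\right) \left(-16\right) \left(-17\right) = \frac{8168}{15} \left(-17\right) = - \frac{138856}{15}$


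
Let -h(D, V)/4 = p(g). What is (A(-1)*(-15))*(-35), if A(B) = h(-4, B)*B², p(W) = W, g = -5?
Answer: 10500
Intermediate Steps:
h(D, V) = 20 (h(D, V) = -4*(-5) = 20)
A(B) = 20*B²
(A(-1)*(-15))*(-35) = ((20*(-1)²)*(-15))*(-35) = ((20*1)*(-15))*(-35) = (20*(-15))*(-35) = -300*(-35) = 10500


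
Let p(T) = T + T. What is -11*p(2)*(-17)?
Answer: 748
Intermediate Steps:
p(T) = 2*T
-11*p(2)*(-17) = -22*2*(-17) = -11*4*(-17) = -44*(-17) = 748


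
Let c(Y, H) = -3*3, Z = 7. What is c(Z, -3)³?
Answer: -729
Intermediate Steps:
c(Y, H) = -9
c(Z, -3)³ = (-9)³ = -729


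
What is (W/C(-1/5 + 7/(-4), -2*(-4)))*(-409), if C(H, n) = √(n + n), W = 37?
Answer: -15133/4 ≈ -3783.3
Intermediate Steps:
C(H, n) = √2*√n (C(H, n) = √(2*n) = √2*√n)
(W/C(-1/5 + 7/(-4), -2*(-4)))*(-409) = (37/((√2*√(-2*(-4)))))*(-409) = (37/((√2*√8)))*(-409) = (37/((√2*(2*√2))))*(-409) = (37/4)*(-409) = -15133/4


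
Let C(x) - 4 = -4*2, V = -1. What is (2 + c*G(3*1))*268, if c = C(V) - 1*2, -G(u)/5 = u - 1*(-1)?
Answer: 32696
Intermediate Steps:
C(x) = -4 (C(x) = 4 - 4*2 = 4 - 8 = -4)
G(u) = -5 - 5*u (G(u) = -5*(u - 1*(-1)) = -5*(u + 1) = -5*(1 + u) = -5 - 5*u)
c = -6 (c = -4 - 1*2 = -4 - 2 = -6)
(2 + c*G(3*1))*268 = (2 - 6*(-5 - 15))*268 = (2 - 6*(-20))*268 = (2 + 120)*268 = 122*268 = 32696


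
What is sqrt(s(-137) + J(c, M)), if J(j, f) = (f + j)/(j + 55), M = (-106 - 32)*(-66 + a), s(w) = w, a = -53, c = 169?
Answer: I*sqrt(197358)/56 ≈ 7.933*I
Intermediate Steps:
M = 16422 (M = (-106 - 32)*(-66 - 53) = -138*(-119) = 16422)
J(j, f) = (f + j)/(55 + j)
sqrt(s(-137) + J(c, M)) = sqrt(-137 + (16422 + 169)/(55 + 169)) = sqrt(-137 + 16591/224) = sqrt(-14097/224) = I*sqrt(197358)/56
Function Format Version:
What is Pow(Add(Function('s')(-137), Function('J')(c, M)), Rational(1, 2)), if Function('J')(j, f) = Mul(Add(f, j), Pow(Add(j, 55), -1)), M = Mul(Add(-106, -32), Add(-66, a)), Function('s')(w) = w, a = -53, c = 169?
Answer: Mul(Rational(1, 56), I, Pow(197358, Rational(1, 2))) ≈ Mul(7.9330, I)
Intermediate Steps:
M = 16422 (M = Mul(Add(-106, -32), Add(-66, -53)) = Mul(-138, -119) = 16422)
Function('J')(j, f) = Mul(Pow(Add(55, j), -1), Add(f, j)) (Function('J')(j, f) = Mul(Add(f, j), Pow(Add(55, j), -1)) = Mul(Pow(Add(55, j), -1), Add(f, j)))
Pow(Add(Function('s')(-137), Function('J')(c, M)), Rational(1, 2)) = Pow(Add(-137, Mul(Pow(Add(55, 169), -1), Add(16422, 169))), Rational(1, 2)) = Pow(Add(-137, Mul(Pow(224, -1), 16591)), Rational(1, 2)) = Pow(Add(-137, Mul(Rational(1, 224), 16591)), Rational(1, 2)) = Pow(Add(-137, Rational(16591, 224)), Rational(1, 2)) = Pow(Rational(-14097, 224), Rational(1, 2)) = Mul(Rational(1, 56), I, Pow(197358, Rational(1, 2)))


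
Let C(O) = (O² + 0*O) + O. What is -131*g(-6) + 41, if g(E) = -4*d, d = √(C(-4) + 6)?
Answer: 41 + 1572*√2 ≈ 2264.1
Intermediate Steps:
C(O) = O + O² (C(O) = (O² + 0) + O = O² + O = O + O²)
d = 3*√2 (d = √(-4*(1 - 4) + 6) = √(-4*(-3) + 6) = √(12 + 6) = √18 = 3*√2 ≈ 4.2426)
g(E) = -12*√2
-131*g(-6) + 41 = -(-1572)*√2 + 41 = 1572*√2 + 41 = 41 + 1572*√2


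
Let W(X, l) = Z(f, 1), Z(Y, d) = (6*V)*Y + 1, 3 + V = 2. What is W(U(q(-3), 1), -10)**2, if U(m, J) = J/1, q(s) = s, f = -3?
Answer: 361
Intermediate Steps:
V = -1 (V = -3 + 2 = -1)
Z(Y, d) = 1 - 6*Y (Z(Y, d) = (6*(-1))*Y + 1 = -6*Y + 1 = 1 - 6*Y)
U(m, J) = J (U(m, J) = 1*J = J)
W(X, l) = 19 (W(X, l) = 1 - 6*(-3) = 1 + 18 = 19)
W(U(q(-3), 1), -10)**2 = 19**2 = 361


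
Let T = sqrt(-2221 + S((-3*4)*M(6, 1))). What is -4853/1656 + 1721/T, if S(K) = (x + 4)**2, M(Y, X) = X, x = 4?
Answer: -211/72 - 1721*I*sqrt(2157)/2157 ≈ -2.9306 - 37.056*I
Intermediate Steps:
S(K) = 64 (S(K) = (4 + 4)**2 = 8**2 = 64)
T = I*sqrt(2157) (T = sqrt(-2221 + 64) = sqrt(-2157) = I*sqrt(2157) ≈ 46.444*I)
-4853/1656 + 1721/T = -4853/1656 + 1721/((I*sqrt(2157))) = -4853*1/1656 + 1721*(-I*sqrt(2157)/2157) = -211/72 - 1721*I*sqrt(2157)/2157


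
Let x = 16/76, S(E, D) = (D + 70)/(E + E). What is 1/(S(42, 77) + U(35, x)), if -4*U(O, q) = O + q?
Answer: -19/134 ≈ -0.14179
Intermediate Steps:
S(E, D) = (70 + D)/(2*E) (S(E, D) = (70 + D)/((2*E)) = (70 + D)*(1/(2*E)) = (70 + D)/(2*E))
x = 4/19 (x = 16*(1/76) = 4/19 ≈ 0.21053)
U(O, q) = -O/4 - q/4 (U(O, q) = -(O + q)/4 = -O/4 - q/4)
1/(S(42, 77) + U(35, x)) = 1/((½)*(70 + 77)/42 + (-¼*35 - ¼*4/19)) = 1/((½)*(1/42)*147 + (-35/4 - 1/19)) = 1/(7/4 - 669/76) = 1/(-134/19) = -19/134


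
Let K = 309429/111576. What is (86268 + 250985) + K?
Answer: 12543216719/37192 ≈ 3.3726e+5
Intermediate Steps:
K = 103143/37192 (K = 309429*(1/111576) = 103143/37192 ≈ 2.7733)
(86268 + 250985) + K = (86268 + 250985) + 103143/37192 = 337253 + 103143/37192 = 12543216719/37192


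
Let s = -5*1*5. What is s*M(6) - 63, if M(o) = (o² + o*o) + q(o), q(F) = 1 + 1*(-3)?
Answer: -1813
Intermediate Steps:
q(F) = -2 (q(F) = 1 - 3 = -2)
M(o) = -2 + 2*o² (M(o) = (o² + o*o) - 2 = (o² + o²) - 2 = 2*o² - 2 = -2 + 2*o²)
s = -25 (s = -5*5 = -25)
s*M(6) - 63 = -25*(-2 + 2*6²) - 63 = -25*(-2 + 2*36) - 63 = -25*(-2 + 72) - 63 = -25*70 - 63 = -1750 - 63 = -1813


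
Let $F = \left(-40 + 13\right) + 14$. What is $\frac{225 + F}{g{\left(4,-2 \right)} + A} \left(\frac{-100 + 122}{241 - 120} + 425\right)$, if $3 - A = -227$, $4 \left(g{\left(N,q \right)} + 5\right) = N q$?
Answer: $\frac{991524}{2453} \approx 404.21$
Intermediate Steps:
$g{\left(N,q \right)} = -5 + \frac{N q}{4}$
$A = 230$ ($A = 3 - -227 = 3 + 227 = 230$)
$F = -13$ ($F = -27 + 14 = -13$)
$\frac{225 + F}{g{\left(4,-2 \right)} + A} \left(\frac{-100 + 122}{241 - 120} + 425\right) = \frac{225 - 13}{\left(-5 + \frac{1}{4} \cdot 4 \left(-2\right)\right) + 230} \left(\frac{-100 + 122}{241 - 120} + 425\right) = \frac{212}{\left(-5 - 2\right) + 230} \left(\frac{22}{121} + 425\right) = \frac{212}{-7 + 230} \left(22 \cdot \frac{1}{121} + 425\right) = \frac{212}{223} \left(\frac{2}{11} + 425\right) = 212 \cdot \frac{1}{223} \cdot \frac{4677}{11} = \frac{212}{223} \cdot \frac{4677}{11} = \frac{991524}{2453}$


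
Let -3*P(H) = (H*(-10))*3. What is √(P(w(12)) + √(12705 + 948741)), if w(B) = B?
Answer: √(120 + √961446) ≈ 33.174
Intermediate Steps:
P(H) = 10*H (P(H) = -H*(-10)*3/3 = -(-10*H)*3/3 = -(-10)*H = 10*H)
√(P(w(12)) + √(12705 + 948741)) = √(10*12 + √(12705 + 948741)) = √(120 + √961446)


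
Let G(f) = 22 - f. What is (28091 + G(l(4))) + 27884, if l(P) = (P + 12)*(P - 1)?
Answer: 55949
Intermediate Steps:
l(P) = (-1 + P)*(12 + P) (l(P) = (12 + P)*(-1 + P) = (-1 + P)*(12 + P))
(28091 + G(l(4))) + 27884 = (28091 + (22 - (-12 + 4² + 11*4))) + 27884 = (28091 + (22 - (-12 + 16 + 44))) + 27884 = (28091 + (22 - 1*48)) + 27884 = (28091 + (22 - 48)) + 27884 = (28091 - 26) + 27884 = 28065 + 27884 = 55949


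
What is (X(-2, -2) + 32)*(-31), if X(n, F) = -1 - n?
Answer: -1023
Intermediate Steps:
(X(-2, -2) + 32)*(-31) = ((-1 - 1*(-2)) + 32)*(-31) = ((-1 + 2) + 32)*(-31) = (1 + 32)*(-31) = 33*(-31) = -1023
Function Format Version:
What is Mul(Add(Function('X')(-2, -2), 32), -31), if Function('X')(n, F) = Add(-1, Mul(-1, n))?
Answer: -1023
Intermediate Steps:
Mul(Add(Function('X')(-2, -2), 32), -31) = Mul(Add(Add(-1, Mul(-1, -2)), 32), -31) = Mul(Add(Add(-1, 2), 32), -31) = Mul(Add(1, 32), -31) = Mul(33, -31) = -1023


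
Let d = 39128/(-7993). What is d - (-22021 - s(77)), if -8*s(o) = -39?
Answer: 1408109527/63944 ≈ 22021.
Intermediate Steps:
s(o) = 39/8 (s(o) = -1/8*(-39) = 39/8)
d = -39128/7993 (d = 39128*(-1/7993) = -39128/7993 ≈ -4.8953)
d - (-22021 - s(77)) = -39128/7993 - (-22021 - 1*39/8) = -39128/7993 - (-22021 - 39/8) = -39128/7993 - 1*(-176207/8) = -39128/7993 + 176207/8 = 1408109527/63944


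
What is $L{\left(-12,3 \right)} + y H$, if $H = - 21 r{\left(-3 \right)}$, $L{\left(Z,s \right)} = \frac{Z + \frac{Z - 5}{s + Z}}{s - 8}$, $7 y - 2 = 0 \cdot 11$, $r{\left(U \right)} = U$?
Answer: $\frac{901}{45} \approx 20.022$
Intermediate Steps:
$y = \frac{2}{7}$ ($y = \frac{2}{7} + \frac{0 \cdot 11}{7} = \frac{2}{7} + \frac{1}{7} \cdot 0 = \frac{2}{7} + 0 = \frac{2}{7} \approx 0.28571$)
$L{\left(Z,s \right)} = \frac{Z + \frac{-5 + Z}{Z + s}}{-8 + s}$
$H = 63$ ($H = \left(-21\right) \left(-3\right) = 63$)
$L{\left(-12,3 \right)} + y H = \frac{-5 - 12 + \left(-12\right)^{2} - 36}{3^{2} - -96 - 24 - 36} + \frac{2}{7} \cdot 63 = \frac{-5 - 12 + 144 - 36}{9 + 96 - 24 - 36} + 18 = \frac{1}{45} \cdot 91 + 18 = \frac{91}{45} + 18 = \frac{901}{45}$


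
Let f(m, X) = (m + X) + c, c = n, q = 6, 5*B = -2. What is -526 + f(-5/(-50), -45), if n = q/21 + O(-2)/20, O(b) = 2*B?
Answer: -199729/350 ≈ -570.65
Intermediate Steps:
B = -⅖ (B = (⅕)*(-2) = -⅖ ≈ -0.40000)
O(b) = -⅘ (O(b) = 2*(-⅖) = -⅘)
n = 43/175 (n = 6/21 - ⅘/20 = 6*(1/21) - ⅘*1/20 = 2/7 - 1/25 = 43/175 ≈ 0.24571)
c = 43/175 ≈ 0.24571
f(m, X) = 43/175 + X + m (f(m, X) = (m + X) + 43/175 = (X + m) + 43/175 = 43/175 + X + m)
-526 + f(-5/(-50), -45) = -526 + (43/175 - 45 - 5/(-50)) = -526 + (43/175 - 45 - 5*(-1/50)) = -526 + (43/175 - 45 + ⅒) = -526 - 15629/350 = -199729/350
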